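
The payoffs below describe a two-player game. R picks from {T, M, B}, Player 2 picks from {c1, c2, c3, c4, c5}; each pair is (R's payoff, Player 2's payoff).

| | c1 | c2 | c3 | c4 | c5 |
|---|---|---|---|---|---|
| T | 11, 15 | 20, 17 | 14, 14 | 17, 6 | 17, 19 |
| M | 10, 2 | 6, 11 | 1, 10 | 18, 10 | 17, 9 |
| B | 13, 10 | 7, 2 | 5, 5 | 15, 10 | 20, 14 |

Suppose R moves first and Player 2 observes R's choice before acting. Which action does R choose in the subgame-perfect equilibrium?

Work backward from Player 2's decision.
- T → Player 2 plays c5 (best of 15, 17, 14, 6, 19); R gets 17.
- M → Player 2 plays c2 (best of 2, 11, 10, 10, 9); R gets 6.
- B → Player 2 plays c5 (best of 10, 2, 5, 10, 14); R gets 20.
Maximizing over 17, 6, 20, R chooses B. Subgame-perfect outcome: (B, c5) with payoffs (20, 14).

B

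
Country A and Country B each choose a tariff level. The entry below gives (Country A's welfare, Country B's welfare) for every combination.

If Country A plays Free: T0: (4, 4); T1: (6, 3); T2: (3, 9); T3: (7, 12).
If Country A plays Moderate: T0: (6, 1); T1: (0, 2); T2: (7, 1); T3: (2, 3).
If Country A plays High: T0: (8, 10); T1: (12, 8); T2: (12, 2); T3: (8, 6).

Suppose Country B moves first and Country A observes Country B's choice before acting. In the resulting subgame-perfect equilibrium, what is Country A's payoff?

8

Work backward from Country A's decision.
- T0 → Country A plays High (best of 4, 6, 8); Country B gets 10.
- T1 → Country A plays High (best of 6, 0, 12); Country B gets 8.
- T2 → Country A plays High (best of 3, 7, 12); Country B gets 2.
- T3 → Country A plays High (best of 7, 2, 8); Country B gets 6.
Country B's induced payoffs are 10, 8, 2, 6, so Country B commits to T0. Subgame-perfect outcome: (High, T0) with payoffs (8, 10).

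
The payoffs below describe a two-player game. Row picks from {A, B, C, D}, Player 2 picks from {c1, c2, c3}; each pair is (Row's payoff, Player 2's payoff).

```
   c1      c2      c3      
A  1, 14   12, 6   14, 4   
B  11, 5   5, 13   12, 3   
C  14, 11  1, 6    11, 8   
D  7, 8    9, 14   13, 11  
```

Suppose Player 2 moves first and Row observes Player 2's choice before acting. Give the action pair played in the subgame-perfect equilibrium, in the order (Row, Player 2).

Backward induction with Player 2 moving first.
- c1 → Row plays C (best of 1, 11, 14, 7); Player 2 gets 11.
- c2 → Row plays A (best of 12, 5, 1, 9); Player 2 gets 6.
- c3 → Row plays A (best of 14, 12, 11, 13); Player 2 gets 4.
Player 2's induced payoffs are 11, 6, 4, so Player 2 commits to c1. Subgame-perfect outcome: (C, c1) with payoffs (14, 11).

(C, c1)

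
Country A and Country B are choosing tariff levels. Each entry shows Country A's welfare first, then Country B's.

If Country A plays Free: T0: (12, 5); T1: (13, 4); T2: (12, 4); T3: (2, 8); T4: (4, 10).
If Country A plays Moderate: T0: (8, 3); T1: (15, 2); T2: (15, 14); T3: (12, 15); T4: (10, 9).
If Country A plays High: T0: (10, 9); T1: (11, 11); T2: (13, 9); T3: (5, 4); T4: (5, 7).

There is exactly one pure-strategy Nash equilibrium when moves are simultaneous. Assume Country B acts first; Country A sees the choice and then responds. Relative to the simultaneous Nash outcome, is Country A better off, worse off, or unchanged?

Backward induction with Country B moving first.
- T0: BR = Free, leader payoff 5.
- T1: BR = Moderate, leader payoff 2.
- T2: BR = Moderate, leader payoff 14.
- T3: BR = Moderate, leader payoff 15.
- T4: BR = Moderate, leader payoff 9.
Among 5, 2, 14, 15, 9, the best is 15 at T3. Subgame-perfect outcome: (Moderate, T3) with payoffs (12, 15).
For the simultaneous game, intersect best replies.
Country A's best replies: T0→Free; T1→Moderate; T2→Moderate; T3→Moderate; T4→Moderate.
Country B's best replies: Free→T4; Moderate→T3; High→T1.
The unique mutual best reply is (Moderate, T3), giving (12, 15).
Country A earns 12 sequentially versus 12 at the Nash outcome: unchanged.

unchanged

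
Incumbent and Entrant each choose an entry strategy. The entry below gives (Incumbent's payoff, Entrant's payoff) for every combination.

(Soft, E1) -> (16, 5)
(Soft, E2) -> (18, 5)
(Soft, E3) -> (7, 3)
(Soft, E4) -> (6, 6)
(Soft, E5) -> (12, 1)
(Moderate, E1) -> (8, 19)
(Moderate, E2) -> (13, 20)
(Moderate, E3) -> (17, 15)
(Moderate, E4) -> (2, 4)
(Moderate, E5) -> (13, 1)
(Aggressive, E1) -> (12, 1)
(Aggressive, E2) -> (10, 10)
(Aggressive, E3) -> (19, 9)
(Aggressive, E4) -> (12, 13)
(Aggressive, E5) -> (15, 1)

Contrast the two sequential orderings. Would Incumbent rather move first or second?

first

If Incumbent leads: Entrant's best replies are Soft→E4, Moderate→E2, Aggressive→E4; Incumbent's induced payoffs 6, 13, 12; outcome (Moderate, E2), payoffs (13, 20).
If Entrant leads: Incumbent's best replies are E1→Soft, E2→Soft, E3→Aggressive, E4→Aggressive, E5→Aggressive; Entrant's induced payoffs 5, 5, 9, 13, 1; outcome (Aggressive, E4), payoffs (12, 13).
Incumbent gets 13 moving first and 12 moving second, so Incumbent prefers to move first.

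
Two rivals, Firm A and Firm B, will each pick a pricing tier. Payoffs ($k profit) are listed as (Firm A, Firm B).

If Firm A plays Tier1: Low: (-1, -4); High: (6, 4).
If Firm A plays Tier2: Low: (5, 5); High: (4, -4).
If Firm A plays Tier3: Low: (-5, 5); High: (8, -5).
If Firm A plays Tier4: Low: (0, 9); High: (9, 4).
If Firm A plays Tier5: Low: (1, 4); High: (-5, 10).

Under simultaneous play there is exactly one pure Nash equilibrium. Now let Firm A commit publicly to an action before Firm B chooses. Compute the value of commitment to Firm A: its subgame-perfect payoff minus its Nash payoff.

Firm B best-responds to each possible Firm A move:
- Tier1 → Firm B plays High (best of -4, 4); Firm A gets 6.
- Tier2 → Firm B plays Low (best of 5, -4); Firm A gets 5.
- Tier3 → Firm B plays Low (best of 5, -5); Firm A gets -5.
- Tier4 → Firm B plays Low (best of 9, 4); Firm A gets 0.
- Tier5 → Firm B plays High (best of 4, 10); Firm A gets -5.
Firm A's induced payoffs are 6, 5, -5, 0, -5, so Firm A commits to Tier1. Subgame-perfect outcome: (Tier1, High) with payoffs (6, 4).
Now find the simultaneous Nash equilibrium.
Firm A's best replies: Low→Tier2; High→Tier4.
Firm B's best replies: Tier1→High; Tier2→Low; Tier3→Low; Tier4→Low; Tier5→High.
Only (Tier2, Low) has each player best-responding; Nash payoffs (5, 5).
Firm A's commitment gain: 6 − 5 = 1.

1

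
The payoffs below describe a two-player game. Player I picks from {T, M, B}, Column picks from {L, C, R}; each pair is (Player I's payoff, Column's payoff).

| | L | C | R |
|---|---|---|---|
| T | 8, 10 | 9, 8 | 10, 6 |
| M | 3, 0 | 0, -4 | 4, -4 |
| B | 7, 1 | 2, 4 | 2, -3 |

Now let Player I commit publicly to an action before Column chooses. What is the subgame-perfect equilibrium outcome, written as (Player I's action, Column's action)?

(T, L)

Work backward from Column's decision.
- T: Column compares 10, 8, 6 and picks L; Player I would get 8.
- M: Column compares 0, -4, -4 and picks L; Player I would get 3.
- B: Column compares 1, 4, -3 and picks C; Player I would get 2.
Maximizing over 8, 3, 2, Player I chooses T. Subgame-perfect outcome: (T, L) with payoffs (8, 10).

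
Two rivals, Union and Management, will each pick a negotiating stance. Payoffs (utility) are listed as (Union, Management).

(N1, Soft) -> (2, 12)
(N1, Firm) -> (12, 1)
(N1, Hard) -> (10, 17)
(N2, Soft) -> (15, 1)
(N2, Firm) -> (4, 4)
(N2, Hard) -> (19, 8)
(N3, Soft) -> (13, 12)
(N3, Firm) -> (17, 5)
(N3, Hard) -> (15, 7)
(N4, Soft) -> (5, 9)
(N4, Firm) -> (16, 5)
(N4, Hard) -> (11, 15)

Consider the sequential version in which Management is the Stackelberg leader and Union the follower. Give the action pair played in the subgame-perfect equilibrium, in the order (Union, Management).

(N2, Hard)

Union best-responds to each possible Management move:
- Soft: BR = N2, leader payoff 1.
- Firm: BR = N3, leader payoff 5.
- Hard: BR = N2, leader payoff 8.
Maximizing over 1, 5, 8, Management chooses Hard. Subgame-perfect outcome: (N2, Hard) with payoffs (19, 8).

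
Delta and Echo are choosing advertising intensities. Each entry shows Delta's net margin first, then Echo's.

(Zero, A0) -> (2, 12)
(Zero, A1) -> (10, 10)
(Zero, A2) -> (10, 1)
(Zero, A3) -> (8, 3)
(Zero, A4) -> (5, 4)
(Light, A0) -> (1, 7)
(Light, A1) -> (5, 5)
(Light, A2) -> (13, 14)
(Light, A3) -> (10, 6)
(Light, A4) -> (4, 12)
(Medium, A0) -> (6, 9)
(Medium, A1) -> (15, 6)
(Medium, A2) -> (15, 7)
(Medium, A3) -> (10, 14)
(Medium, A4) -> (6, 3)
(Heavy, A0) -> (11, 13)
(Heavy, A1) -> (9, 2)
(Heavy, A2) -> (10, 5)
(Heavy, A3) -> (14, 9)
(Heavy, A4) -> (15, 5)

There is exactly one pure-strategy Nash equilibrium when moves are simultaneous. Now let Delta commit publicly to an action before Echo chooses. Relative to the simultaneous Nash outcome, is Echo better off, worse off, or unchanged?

Backward induction with Delta moving first.
- Zero → Echo plays A0 (best of 12, 10, 1, 3, 4); Delta gets 2.
- Light → Echo plays A2 (best of 7, 5, 14, 6, 12); Delta gets 13.
- Medium → Echo plays A3 (best of 9, 6, 7, 14, 3); Delta gets 10.
- Heavy → Echo plays A0 (best of 13, 2, 5, 9, 5); Delta gets 11.
Maximizing over 2, 13, 10, 11, Delta chooses Light. Subgame-perfect outcome: (Light, A2) with payoffs (13, 14).
Under simultaneous play:
Delta's best replies: A0→Heavy; A1→Medium; A2→Medium; A3→Heavy; A4→Heavy.
Echo's best replies: Zero→A0; Light→A2; Medium→A3; Heavy→A0.
Only (Heavy, A0) has each player best-responding; Nash payoffs (11, 13).
Echo earns 14 sequentially versus 13 at the Nash outcome: better off.

better off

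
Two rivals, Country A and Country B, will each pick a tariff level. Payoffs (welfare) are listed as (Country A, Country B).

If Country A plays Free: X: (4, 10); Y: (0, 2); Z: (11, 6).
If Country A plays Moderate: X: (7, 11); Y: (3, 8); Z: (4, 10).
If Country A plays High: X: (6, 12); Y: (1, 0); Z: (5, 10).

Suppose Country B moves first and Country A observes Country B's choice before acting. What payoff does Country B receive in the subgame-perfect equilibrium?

11

Backward induction with Country B moving first.
- X → Country A plays Moderate (best of 4, 7, 6); Country B gets 11.
- Y → Country A plays Moderate (best of 0, 3, 1); Country B gets 8.
- Z → Country A plays Free (best of 11, 4, 5); Country B gets 6.
Among 11, 8, 6, the best is 11 at X. Subgame-perfect outcome: (Moderate, X) with payoffs (7, 11).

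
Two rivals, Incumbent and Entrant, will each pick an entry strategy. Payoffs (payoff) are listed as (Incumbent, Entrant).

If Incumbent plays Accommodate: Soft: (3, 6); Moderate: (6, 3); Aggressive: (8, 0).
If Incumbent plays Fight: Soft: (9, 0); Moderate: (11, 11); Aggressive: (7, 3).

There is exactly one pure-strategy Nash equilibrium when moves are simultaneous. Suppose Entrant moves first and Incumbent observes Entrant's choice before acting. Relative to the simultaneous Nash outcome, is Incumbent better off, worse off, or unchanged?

Incumbent best-responds to each possible Entrant move:
- Soft: Incumbent compares 3, 9 and picks Fight; Entrant would get 0.
- Moderate: Incumbent compares 6, 11 and picks Fight; Entrant would get 11.
- Aggressive: Incumbent compares 8, 7 and picks Accommodate; Entrant would get 0.
Maximizing over 0, 11, 0, Entrant chooses Moderate. Subgame-perfect outcome: (Fight, Moderate) with payoffs (11, 11).
Now find the simultaneous Nash equilibrium.
Incumbent's best replies: Soft→Fight; Moderate→Fight; Aggressive→Accommodate.
Entrant's best replies: Accommodate→Soft; Fight→Moderate.
Only (Fight, Moderate) has each player best-responding; Nash payoffs (11, 11).
Incumbent earns 11 sequentially versus 11 at the Nash outcome: unchanged.

unchanged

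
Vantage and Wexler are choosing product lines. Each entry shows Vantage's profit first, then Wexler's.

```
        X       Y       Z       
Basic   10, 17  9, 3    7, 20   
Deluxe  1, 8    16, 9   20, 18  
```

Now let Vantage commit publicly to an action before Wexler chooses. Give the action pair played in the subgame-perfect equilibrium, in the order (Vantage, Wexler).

Wexler best-responds to each possible Vantage move:
- Basic: Wexler compares 17, 3, 20 and picks Z; Vantage would get 7.
- Deluxe: Wexler compares 8, 9, 18 and picks Z; Vantage would get 20.
Vantage's induced payoffs are 7, 20, so Vantage commits to Deluxe. Subgame-perfect outcome: (Deluxe, Z) with payoffs (20, 18).

(Deluxe, Z)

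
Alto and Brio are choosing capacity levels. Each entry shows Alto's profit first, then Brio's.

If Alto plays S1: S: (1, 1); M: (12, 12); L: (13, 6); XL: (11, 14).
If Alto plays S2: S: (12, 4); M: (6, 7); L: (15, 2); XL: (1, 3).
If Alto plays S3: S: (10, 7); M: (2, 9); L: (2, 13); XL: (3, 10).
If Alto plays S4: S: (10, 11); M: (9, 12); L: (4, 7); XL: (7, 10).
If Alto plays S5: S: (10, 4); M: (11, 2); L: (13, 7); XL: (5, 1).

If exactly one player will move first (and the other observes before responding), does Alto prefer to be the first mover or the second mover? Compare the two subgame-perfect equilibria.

If Alto leads: Brio's best replies are S1→XL, S2→M, S3→L, S4→M, S5→L; Alto's induced payoffs 11, 6, 2, 9, 13; outcome (S5, L), payoffs (13, 7).
If Brio leads: Alto's best replies are S→S2, M→S1, L→S2, XL→S1; Brio's induced payoffs 4, 12, 2, 14; outcome (S1, XL), payoffs (11, 14).
Alto gets 13 moving first and 11 moving second, so Alto prefers to move first.

first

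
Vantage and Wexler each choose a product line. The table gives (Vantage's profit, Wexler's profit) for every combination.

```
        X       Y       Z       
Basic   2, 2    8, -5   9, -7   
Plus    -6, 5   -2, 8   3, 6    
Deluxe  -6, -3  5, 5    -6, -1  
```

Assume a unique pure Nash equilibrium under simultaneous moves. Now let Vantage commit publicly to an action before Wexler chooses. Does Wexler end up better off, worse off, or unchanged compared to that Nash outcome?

better off

Work backward from Wexler's decision.
- Basic: Wexler compares 2, -5, -7 and picks X; Vantage would get 2.
- Plus: Wexler compares 5, 8, 6 and picks Y; Vantage would get -2.
- Deluxe: Wexler compares -3, 5, -1 and picks Y; Vantage would get 5.
Vantage's induced payoffs are 2, -2, 5, so Vantage commits to Deluxe. Subgame-perfect outcome: (Deluxe, Y) with payoffs (5, 5).
Under simultaneous play:
Vantage's best replies: X→Basic; Y→Basic; Z→Basic.
Wexler's best replies: Basic→X; Plus→Y; Deluxe→Y.
The unique mutual best reply is (Basic, X), giving (2, 2).
Wexler earns 5 sequentially versus 2 at the Nash outcome: better off.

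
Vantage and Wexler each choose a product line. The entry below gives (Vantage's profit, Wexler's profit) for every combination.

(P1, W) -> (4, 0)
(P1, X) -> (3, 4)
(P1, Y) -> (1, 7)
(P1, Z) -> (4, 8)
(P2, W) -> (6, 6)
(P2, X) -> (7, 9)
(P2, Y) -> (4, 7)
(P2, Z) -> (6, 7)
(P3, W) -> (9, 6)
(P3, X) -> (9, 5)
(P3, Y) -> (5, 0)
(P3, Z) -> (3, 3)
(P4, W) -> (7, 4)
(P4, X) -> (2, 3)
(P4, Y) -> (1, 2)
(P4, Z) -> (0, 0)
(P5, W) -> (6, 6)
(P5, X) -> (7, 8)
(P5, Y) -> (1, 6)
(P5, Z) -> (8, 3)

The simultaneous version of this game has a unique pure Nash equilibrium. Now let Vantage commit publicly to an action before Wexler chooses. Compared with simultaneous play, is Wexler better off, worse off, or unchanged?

unchanged

Work backward from Wexler's decision.
- P1: BR = Z, leader payoff 4.
- P2: BR = X, leader payoff 7.
- P3: BR = W, leader payoff 9.
- P4: BR = W, leader payoff 7.
- P5: BR = X, leader payoff 7.
Among 4, 7, 9, 7, 7, the best is 9 at P3. Subgame-perfect outcome: (P3, W) with payoffs (9, 6).
Under simultaneous play:
Vantage's best replies: W→P3; X→P3; Y→P3; Z→P5.
Wexler's best replies: P1→Z; P2→X; P3→W; P4→W; P5→X.
Only (P3, W) has each player best-responding; Nash payoffs (9, 6).
Wexler earns 6 sequentially versus 6 at the Nash outcome: unchanged.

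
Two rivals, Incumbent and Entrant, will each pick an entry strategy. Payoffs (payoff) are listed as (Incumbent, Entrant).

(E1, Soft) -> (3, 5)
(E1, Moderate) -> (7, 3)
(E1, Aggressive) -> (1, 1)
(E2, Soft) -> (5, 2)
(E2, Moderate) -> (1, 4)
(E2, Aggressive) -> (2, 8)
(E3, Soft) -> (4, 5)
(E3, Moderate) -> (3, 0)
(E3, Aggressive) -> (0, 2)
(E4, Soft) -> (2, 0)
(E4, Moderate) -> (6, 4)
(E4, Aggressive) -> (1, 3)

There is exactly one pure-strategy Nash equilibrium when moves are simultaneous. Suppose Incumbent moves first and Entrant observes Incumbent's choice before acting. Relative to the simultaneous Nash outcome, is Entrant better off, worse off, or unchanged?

worse off

Work backward from Entrant's decision.
- E1 → Entrant plays Soft (best of 5, 3, 1); Incumbent gets 3.
- E2 → Entrant plays Aggressive (best of 2, 4, 8); Incumbent gets 2.
- E3 → Entrant plays Soft (best of 5, 0, 2); Incumbent gets 4.
- E4 → Entrant plays Moderate (best of 0, 4, 3); Incumbent gets 6.
Among 3, 2, 4, 6, the best is 6 at E4. Subgame-perfect outcome: (E4, Moderate) with payoffs (6, 4).
Under simultaneous play:
Incumbent's best replies: Soft→E2; Moderate→E1; Aggressive→E2.
Entrant's best replies: E1→Soft; E2→Aggressive; E3→Soft; E4→Moderate.
The unique mutual best reply is (E2, Aggressive), giving (2, 8).
Entrant earns 4 sequentially versus 8 at the Nash outcome: worse off.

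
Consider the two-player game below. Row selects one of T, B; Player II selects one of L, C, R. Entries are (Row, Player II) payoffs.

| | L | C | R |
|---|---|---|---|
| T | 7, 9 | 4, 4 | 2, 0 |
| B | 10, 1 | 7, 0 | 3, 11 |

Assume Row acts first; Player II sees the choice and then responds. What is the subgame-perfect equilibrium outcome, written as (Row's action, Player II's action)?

(T, L)

Work backward from Player II's decision.
- T → Player II plays L (best of 9, 4, 0); Row gets 7.
- B → Player II plays R (best of 1, 0, 11); Row gets 3.
Maximizing over 7, 3, Row chooses T. Subgame-perfect outcome: (T, L) with payoffs (7, 9).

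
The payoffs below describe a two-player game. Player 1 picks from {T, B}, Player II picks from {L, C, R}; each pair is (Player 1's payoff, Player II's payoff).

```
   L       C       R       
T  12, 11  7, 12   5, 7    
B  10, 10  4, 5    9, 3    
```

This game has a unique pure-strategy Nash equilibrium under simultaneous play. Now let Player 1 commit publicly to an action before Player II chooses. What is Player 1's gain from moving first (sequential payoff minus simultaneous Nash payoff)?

3

Solve by backward induction (Player 1 leads).
- T → Player II plays C (best of 11, 12, 7); Player 1 gets 7.
- B → Player II plays L (best of 10, 5, 3); Player 1 gets 10.
Among 7, 10, the best is 10 at B. Subgame-perfect outcome: (B, L) with payoffs (10, 10).
Under simultaneous play:
Player 1's best replies: L→T; C→T; R→B.
Player II's best replies: T→C; B→L.
The unique mutual best reply is (T, C), giving (7, 12).
Player 1's commitment gain: 10 − 7 = 3.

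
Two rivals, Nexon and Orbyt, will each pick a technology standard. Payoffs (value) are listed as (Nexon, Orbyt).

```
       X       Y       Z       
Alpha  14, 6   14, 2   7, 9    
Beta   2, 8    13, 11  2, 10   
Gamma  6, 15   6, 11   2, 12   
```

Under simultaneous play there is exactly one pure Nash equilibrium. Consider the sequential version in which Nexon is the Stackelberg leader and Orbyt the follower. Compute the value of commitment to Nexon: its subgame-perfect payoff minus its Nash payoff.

Solve by backward induction (Nexon leads).
- Alpha → Orbyt plays Z (best of 6, 2, 9); Nexon gets 7.
- Beta → Orbyt plays Y (best of 8, 11, 10); Nexon gets 13.
- Gamma → Orbyt plays X (best of 15, 11, 12); Nexon gets 6.
Nexon's induced payoffs are 7, 13, 6, so Nexon commits to Beta. Subgame-perfect outcome: (Beta, Y) with payoffs (13, 11).
Now find the simultaneous Nash equilibrium.
Nexon's best replies: X→Alpha; Y→Alpha; Z→Alpha.
Orbyt's best replies: Alpha→Z; Beta→Y; Gamma→X.
The unique mutual best reply is (Alpha, Z), giving (7, 9).
Nexon's commitment gain: 13 − 7 = 6.

6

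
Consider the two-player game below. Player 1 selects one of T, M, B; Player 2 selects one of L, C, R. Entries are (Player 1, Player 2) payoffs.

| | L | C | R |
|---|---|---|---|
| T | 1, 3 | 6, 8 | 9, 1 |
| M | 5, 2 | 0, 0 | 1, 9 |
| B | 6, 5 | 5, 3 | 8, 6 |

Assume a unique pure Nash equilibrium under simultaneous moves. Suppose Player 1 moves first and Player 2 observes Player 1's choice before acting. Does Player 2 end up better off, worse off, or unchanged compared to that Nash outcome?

Solve by backward induction (Player 1 leads).
- T → Player 2 plays C (best of 3, 8, 1); Player 1 gets 6.
- M → Player 2 plays R (best of 2, 0, 9); Player 1 gets 1.
- B → Player 2 plays R (best of 5, 3, 6); Player 1 gets 8.
Among 6, 1, 8, the best is 8 at B. Subgame-perfect outcome: (B, R) with payoffs (8, 6).
Now find the simultaneous Nash equilibrium.
Player 1's best replies: L→B; C→T; R→T.
Player 2's best replies: T→C; M→R; B→R.
The unique mutual best reply is (T, C), giving (6, 8).
Player 2 earns 6 sequentially versus 8 at the Nash outcome: worse off.

worse off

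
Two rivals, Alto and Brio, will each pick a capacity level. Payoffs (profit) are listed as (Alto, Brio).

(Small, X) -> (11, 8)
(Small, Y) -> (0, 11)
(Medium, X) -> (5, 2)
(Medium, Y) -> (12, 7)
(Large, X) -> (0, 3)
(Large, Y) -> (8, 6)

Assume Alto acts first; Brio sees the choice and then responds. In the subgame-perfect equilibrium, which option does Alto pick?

Medium

Work backward from Brio's decision.
- Small: Brio compares 8, 11 and picks Y; Alto would get 0.
- Medium: Brio compares 2, 7 and picks Y; Alto would get 12.
- Large: Brio compares 3, 6 and picks Y; Alto would get 8.
Among 0, 12, 8, the best is 12 at Medium. Subgame-perfect outcome: (Medium, Y) with payoffs (12, 7).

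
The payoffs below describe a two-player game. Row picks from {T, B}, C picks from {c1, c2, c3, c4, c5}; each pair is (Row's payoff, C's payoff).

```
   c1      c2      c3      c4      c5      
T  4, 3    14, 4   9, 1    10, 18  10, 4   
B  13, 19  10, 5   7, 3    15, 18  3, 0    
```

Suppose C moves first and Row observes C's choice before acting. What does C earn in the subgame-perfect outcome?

Work backward from Row's decision.
- c1 → Row plays B (best of 4, 13); C gets 19.
- c2 → Row plays T (best of 14, 10); C gets 4.
- c3 → Row plays T (best of 9, 7); C gets 1.
- c4 → Row plays B (best of 10, 15); C gets 18.
- c5 → Row plays T (best of 10, 3); C gets 4.
C's induced payoffs are 19, 4, 1, 18, 4, so C commits to c1. Subgame-perfect outcome: (B, c1) with payoffs (13, 19).

19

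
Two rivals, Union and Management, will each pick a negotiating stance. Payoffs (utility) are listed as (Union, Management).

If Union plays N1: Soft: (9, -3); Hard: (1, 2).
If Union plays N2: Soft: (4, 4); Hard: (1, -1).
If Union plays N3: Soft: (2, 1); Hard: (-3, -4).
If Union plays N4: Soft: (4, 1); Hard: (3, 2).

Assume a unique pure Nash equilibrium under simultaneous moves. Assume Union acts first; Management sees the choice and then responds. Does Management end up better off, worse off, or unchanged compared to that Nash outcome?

better off

Backward induction with Union moving first.
- N1: Management compares -3, 2 and picks Hard; Union would get 1.
- N2: Management compares 4, -1 and picks Soft; Union would get 4.
- N3: Management compares 1, -4 and picks Soft; Union would get 2.
- N4: Management compares 1, 2 and picks Hard; Union would get 3.
Union's induced payoffs are 1, 4, 2, 3, so Union commits to N2. Subgame-perfect outcome: (N2, Soft) with payoffs (4, 4).
Under simultaneous play:
Union's best replies: Soft→N1; Hard→N4.
Management's best replies: N1→Hard; N2→Soft; N3→Soft; N4→Hard.
Only (N4, Hard) has each player best-responding; Nash payoffs (3, 2).
Management earns 4 sequentially versus 2 at the Nash outcome: better off.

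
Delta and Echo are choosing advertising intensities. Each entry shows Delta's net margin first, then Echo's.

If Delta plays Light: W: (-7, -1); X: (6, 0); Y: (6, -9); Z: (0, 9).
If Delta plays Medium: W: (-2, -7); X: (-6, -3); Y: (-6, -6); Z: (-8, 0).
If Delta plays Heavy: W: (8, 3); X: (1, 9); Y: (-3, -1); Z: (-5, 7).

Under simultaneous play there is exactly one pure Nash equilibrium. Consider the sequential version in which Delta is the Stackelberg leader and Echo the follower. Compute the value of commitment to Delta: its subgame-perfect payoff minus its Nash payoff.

Solve by backward induction (Delta leads).
- Light: Echo compares -1, 0, -9, 9 and picks Z; Delta would get 0.
- Medium: Echo compares -7, -3, -6, 0 and picks Z; Delta would get -8.
- Heavy: Echo compares 3, 9, -1, 7 and picks X; Delta would get 1.
Among 0, -8, 1, the best is 1 at Heavy. Subgame-perfect outcome: (Heavy, X) with payoffs (1, 9).
For the simultaneous game, intersect best replies.
Delta's best replies: W→Heavy; X→Light; Y→Light; Z→Light.
Echo's best replies: Light→Z; Medium→Z; Heavy→X.
Only (Light, Z) has each player best-responding; Nash payoffs (0, 9).
Delta's commitment gain: 1 − 0 = 1.

1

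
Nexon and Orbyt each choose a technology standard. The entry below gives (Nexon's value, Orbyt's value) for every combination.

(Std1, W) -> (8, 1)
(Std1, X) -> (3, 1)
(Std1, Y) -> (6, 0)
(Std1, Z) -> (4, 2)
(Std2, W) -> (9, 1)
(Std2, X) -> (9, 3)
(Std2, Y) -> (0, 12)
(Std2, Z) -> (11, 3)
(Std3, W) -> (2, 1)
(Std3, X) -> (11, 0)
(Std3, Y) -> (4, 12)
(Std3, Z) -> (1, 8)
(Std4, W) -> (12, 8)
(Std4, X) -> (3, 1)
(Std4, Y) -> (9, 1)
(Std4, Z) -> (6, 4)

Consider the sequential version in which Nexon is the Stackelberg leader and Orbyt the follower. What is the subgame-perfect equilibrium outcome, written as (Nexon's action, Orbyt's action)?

Backward induction with Nexon moving first.
- Std1: BR = Z, leader payoff 4.
- Std2: BR = Y, leader payoff 0.
- Std3: BR = Y, leader payoff 4.
- Std4: BR = W, leader payoff 12.
Among 4, 0, 4, 12, the best is 12 at Std4. Subgame-perfect outcome: (Std4, W) with payoffs (12, 8).

(Std4, W)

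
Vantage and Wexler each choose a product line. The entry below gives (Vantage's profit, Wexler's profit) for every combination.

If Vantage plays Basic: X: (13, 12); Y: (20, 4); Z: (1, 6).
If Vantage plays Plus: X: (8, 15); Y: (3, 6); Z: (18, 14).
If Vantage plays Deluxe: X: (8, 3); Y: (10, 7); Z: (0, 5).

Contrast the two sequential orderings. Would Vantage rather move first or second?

If Vantage leads: Wexler's best replies are Basic→X, Plus→X, Deluxe→Y; Vantage's induced payoffs 13, 8, 10; outcome (Basic, X), payoffs (13, 12).
If Wexler leads: Vantage's best replies are X→Basic, Y→Basic, Z→Plus; Wexler's induced payoffs 12, 4, 14; outcome (Plus, Z), payoffs (18, 14).
Vantage gets 13 moving first and 18 moving second, so Vantage prefers to move second.

second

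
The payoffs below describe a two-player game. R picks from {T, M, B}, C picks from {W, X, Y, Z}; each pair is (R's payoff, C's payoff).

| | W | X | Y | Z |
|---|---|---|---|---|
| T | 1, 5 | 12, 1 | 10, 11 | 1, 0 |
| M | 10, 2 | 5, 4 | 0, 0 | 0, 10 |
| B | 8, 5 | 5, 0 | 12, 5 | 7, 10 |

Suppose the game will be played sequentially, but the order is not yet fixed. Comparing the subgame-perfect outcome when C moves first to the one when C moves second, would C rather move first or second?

second

If R leads: C's best replies are T→Y, M→Z, B→Z; R's induced payoffs 10, 0, 7; outcome (T, Y), payoffs (10, 11).
If C leads: R's best replies are W→M, X→T, Y→B, Z→B; C's induced payoffs 2, 1, 5, 10; outcome (B, Z), payoffs (7, 10).
C gets 10 moving first and 11 moving second, so C prefers to move second.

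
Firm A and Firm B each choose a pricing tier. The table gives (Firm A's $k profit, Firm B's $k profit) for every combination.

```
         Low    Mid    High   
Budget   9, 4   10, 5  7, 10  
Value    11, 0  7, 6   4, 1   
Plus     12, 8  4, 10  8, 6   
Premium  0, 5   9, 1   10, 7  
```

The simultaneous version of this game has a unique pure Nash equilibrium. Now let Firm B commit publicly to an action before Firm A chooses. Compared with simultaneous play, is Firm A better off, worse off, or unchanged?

better off

Firm A best-responds to each possible Firm B move:
- Low: BR = Plus, leader payoff 8.
- Mid: BR = Budget, leader payoff 5.
- High: BR = Premium, leader payoff 7.
Maximizing over 8, 5, 7, Firm B chooses Low. Subgame-perfect outcome: (Plus, Low) with payoffs (12, 8).
Now find the simultaneous Nash equilibrium.
Firm A's best replies: Low→Plus; Mid→Budget; High→Premium.
Firm B's best replies: Budget→High; Value→Mid; Plus→Mid; Premium→High.
Only (Premium, High) has each player best-responding; Nash payoffs (10, 7).
Firm A earns 12 sequentially versus 10 at the Nash outcome: better off.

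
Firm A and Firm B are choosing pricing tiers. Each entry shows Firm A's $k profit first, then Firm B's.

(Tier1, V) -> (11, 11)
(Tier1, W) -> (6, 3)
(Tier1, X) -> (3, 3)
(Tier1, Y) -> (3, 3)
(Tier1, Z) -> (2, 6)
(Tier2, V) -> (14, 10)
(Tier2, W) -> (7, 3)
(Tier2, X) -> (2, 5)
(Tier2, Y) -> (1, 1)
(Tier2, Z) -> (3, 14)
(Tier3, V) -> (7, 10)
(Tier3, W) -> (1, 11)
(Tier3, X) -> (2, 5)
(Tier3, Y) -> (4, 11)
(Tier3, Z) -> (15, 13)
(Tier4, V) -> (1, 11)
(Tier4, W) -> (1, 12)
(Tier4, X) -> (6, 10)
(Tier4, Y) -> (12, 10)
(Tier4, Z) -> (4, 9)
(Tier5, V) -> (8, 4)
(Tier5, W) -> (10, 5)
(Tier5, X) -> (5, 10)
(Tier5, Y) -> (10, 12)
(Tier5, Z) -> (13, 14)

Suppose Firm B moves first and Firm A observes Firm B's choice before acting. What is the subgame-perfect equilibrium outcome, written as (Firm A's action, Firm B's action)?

(Tier3, Z)

Firm A best-responds to each possible Firm B move:
- V: Firm A compares 11, 14, 7, 1, 8 and picks Tier2; Firm B would get 10.
- W: Firm A compares 6, 7, 1, 1, 10 and picks Tier5; Firm B would get 5.
- X: Firm A compares 3, 2, 2, 6, 5 and picks Tier4; Firm B would get 10.
- Y: Firm A compares 3, 1, 4, 12, 10 and picks Tier4; Firm B would get 10.
- Z: Firm A compares 2, 3, 15, 4, 13 and picks Tier3; Firm B would get 13.
Maximizing over 10, 5, 10, 10, 13, Firm B chooses Z. Subgame-perfect outcome: (Tier3, Z) with payoffs (15, 13).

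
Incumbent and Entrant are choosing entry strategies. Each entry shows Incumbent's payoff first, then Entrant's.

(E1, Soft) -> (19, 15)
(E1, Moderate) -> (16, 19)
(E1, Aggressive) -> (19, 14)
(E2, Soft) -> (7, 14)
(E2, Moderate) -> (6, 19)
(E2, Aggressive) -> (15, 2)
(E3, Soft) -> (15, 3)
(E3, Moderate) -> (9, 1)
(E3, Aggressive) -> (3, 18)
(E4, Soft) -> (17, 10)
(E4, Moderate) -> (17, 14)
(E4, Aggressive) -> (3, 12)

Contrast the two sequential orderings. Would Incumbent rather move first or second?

If Incumbent leads: Entrant's best replies are E1→Moderate, E2→Moderate, E3→Aggressive, E4→Moderate; Incumbent's induced payoffs 16, 6, 3, 17; outcome (E4, Moderate), payoffs (17, 14).
If Entrant leads: Incumbent's best replies are Soft→E1, Moderate→E4, Aggressive→E1; Entrant's induced payoffs 15, 14, 14; outcome (E1, Soft), payoffs (19, 15).
Incumbent gets 17 moving first and 19 moving second, so Incumbent prefers to move second.

second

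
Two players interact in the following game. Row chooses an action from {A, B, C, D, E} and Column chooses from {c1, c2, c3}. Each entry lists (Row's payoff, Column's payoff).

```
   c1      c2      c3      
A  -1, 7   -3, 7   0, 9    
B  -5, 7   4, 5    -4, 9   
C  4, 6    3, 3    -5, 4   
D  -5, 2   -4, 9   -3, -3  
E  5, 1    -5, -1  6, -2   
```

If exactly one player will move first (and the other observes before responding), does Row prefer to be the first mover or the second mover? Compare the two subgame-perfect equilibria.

first

If Row leads: Column's best replies are A→c3, B→c3, C→c1, D→c2, E→c1; Row's induced payoffs 0, -4, 4, -4, 5; outcome (E, c1), payoffs (5, 1).
If Column leads: Row's best replies are c1→E, c2→B, c3→E; Column's induced payoffs 1, 5, -2; outcome (B, c2), payoffs (4, 5).
Row gets 5 moving first and 4 moving second, so Row prefers to move first.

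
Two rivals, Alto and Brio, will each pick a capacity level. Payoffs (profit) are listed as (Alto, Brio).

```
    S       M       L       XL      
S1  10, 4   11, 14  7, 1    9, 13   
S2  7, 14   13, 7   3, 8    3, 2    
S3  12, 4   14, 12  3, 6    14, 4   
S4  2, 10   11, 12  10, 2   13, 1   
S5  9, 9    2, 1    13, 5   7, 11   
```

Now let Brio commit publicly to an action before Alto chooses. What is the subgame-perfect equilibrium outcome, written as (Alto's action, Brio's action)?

Work backward from Alto's decision.
- S: BR = S3, leader payoff 4.
- M: BR = S3, leader payoff 12.
- L: BR = S5, leader payoff 5.
- XL: BR = S3, leader payoff 4.
Maximizing over 4, 12, 5, 4, Brio chooses M. Subgame-perfect outcome: (S3, M) with payoffs (14, 12).

(S3, M)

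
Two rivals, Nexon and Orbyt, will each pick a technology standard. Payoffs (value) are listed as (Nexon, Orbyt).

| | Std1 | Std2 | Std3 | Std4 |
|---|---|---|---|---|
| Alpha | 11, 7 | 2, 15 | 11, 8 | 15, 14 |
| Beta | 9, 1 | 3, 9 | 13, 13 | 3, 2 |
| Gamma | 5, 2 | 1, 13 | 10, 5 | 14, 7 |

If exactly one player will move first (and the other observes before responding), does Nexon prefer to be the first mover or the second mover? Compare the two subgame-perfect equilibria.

second

If Nexon leads: Orbyt's best replies are Alpha→Std2, Beta→Std3, Gamma→Std2; Nexon's induced payoffs 2, 13, 1; outcome (Beta, Std3), payoffs (13, 13).
If Orbyt leads: Nexon's best replies are Std1→Alpha, Std2→Beta, Std3→Beta, Std4→Alpha; Orbyt's induced payoffs 7, 9, 13, 14; outcome (Alpha, Std4), payoffs (15, 14).
Nexon gets 13 moving first and 15 moving second, so Nexon prefers to move second.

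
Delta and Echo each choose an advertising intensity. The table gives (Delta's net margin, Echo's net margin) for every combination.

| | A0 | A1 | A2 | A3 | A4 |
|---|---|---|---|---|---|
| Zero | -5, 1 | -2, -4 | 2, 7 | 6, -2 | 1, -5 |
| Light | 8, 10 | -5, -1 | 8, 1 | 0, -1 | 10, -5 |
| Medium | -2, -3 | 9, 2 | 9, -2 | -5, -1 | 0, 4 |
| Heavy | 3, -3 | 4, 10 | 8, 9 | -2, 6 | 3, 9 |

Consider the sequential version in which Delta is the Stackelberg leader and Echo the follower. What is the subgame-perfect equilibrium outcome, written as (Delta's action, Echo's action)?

Echo best-responds to each possible Delta move:
- Zero: BR = A2, leader payoff 2.
- Light: BR = A0, leader payoff 8.
- Medium: BR = A4, leader payoff 0.
- Heavy: BR = A1, leader payoff 4.
Delta's induced payoffs are 2, 8, 0, 4, so Delta commits to Light. Subgame-perfect outcome: (Light, A0) with payoffs (8, 10).

(Light, A0)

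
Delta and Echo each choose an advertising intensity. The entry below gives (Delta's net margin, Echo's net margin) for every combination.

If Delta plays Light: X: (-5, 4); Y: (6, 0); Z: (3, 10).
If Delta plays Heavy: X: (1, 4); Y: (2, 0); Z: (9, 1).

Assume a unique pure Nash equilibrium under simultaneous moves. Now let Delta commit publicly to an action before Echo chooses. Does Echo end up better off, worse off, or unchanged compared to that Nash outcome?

Echo best-responds to each possible Delta move:
- Light → Echo plays Z (best of 4, 0, 10); Delta gets 3.
- Heavy → Echo plays X (best of 4, 0, 1); Delta gets 1.
Maximizing over 3, 1, Delta chooses Light. Subgame-perfect outcome: (Light, Z) with payoffs (3, 10).
Under simultaneous play:
Delta's best replies: X→Heavy; Y→Light; Z→Heavy.
Echo's best replies: Light→Z; Heavy→X.
The unique mutual best reply is (Heavy, X), giving (1, 4).
Echo earns 10 sequentially versus 4 at the Nash outcome: better off.

better off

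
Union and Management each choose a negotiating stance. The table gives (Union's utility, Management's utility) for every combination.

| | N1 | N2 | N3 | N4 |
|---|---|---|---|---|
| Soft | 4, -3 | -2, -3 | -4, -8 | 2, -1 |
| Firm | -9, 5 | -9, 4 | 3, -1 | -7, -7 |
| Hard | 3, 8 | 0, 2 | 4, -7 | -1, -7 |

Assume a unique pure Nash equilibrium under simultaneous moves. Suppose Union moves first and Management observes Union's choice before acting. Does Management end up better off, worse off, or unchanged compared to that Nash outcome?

Work backward from Management's decision.
- Soft: Management compares -3, -3, -8, -1 and picks N4; Union would get 2.
- Firm: Management compares 5, 4, -1, -7 and picks N1; Union would get -9.
- Hard: Management compares 8, 2, -7, -7 and picks N1; Union would get 3.
Maximizing over 2, -9, 3, Union chooses Hard. Subgame-perfect outcome: (Hard, N1) with payoffs (3, 8).
For the simultaneous game, intersect best replies.
Union's best replies: N1→Soft; N2→Hard; N3→Hard; N4→Soft.
Management's best replies: Soft→N4; Firm→N1; Hard→N1.
Only (Soft, N4) has each player best-responding; Nash payoffs (2, -1).
Management earns 8 sequentially versus -1 at the Nash outcome: better off.

better off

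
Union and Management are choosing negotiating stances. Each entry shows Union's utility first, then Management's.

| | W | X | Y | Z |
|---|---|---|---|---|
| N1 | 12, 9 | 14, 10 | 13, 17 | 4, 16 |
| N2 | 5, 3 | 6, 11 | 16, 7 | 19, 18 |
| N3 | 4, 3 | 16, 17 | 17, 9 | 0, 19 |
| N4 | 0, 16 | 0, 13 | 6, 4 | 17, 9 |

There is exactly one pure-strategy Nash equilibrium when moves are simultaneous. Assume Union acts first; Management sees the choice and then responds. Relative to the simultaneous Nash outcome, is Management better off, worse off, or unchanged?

Management best-responds to each possible Union move:
- N1: Management compares 9, 10, 17, 16 and picks Y; Union would get 13.
- N2: Management compares 3, 11, 7, 18 and picks Z; Union would get 19.
- N3: Management compares 3, 17, 9, 19 and picks Z; Union would get 0.
- N4: Management compares 16, 13, 4, 9 and picks W; Union would get 0.
Maximizing over 13, 19, 0, 0, Union chooses N2. Subgame-perfect outcome: (N2, Z) with payoffs (19, 18).
Under simultaneous play:
Union's best replies: W→N1; X→N3; Y→N3; Z→N2.
Management's best replies: N1→Y; N2→Z; N3→Z; N4→W.
The unique mutual best reply is (N2, Z), giving (19, 18).
Management earns 18 sequentially versus 18 at the Nash outcome: unchanged.

unchanged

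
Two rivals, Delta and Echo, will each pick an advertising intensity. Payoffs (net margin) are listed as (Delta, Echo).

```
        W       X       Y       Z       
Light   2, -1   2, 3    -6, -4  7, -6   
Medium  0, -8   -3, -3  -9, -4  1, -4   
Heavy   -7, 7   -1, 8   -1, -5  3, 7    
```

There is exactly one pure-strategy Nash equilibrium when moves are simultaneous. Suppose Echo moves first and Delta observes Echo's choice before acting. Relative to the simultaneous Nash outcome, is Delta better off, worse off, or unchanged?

Solve by backward induction (Echo leads).
- W → Delta plays Light (best of 2, 0, -7); Echo gets -1.
- X → Delta plays Light (best of 2, -3, -1); Echo gets 3.
- Y → Delta plays Heavy (best of -6, -9, -1); Echo gets -5.
- Z → Delta plays Light (best of 7, 1, 3); Echo gets -6.
Maximizing over -1, 3, -5, -6, Echo chooses X. Subgame-perfect outcome: (Light, X) with payoffs (2, 3).
Under simultaneous play:
Delta's best replies: W→Light; X→Light; Y→Heavy; Z→Light.
Echo's best replies: Light→X; Medium→X; Heavy→X.
Only (Light, X) has each player best-responding; Nash payoffs (2, 3).
Delta earns 2 sequentially versus 2 at the Nash outcome: unchanged.

unchanged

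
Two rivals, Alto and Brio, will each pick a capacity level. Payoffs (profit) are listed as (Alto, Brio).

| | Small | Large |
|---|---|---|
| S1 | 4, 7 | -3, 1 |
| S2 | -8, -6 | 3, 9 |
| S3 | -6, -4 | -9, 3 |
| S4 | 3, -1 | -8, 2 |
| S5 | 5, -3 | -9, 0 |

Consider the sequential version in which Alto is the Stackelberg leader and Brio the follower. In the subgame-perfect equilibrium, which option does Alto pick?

S1

Backward induction with Alto moving first.
- S1 → Brio plays Small (best of 7, 1); Alto gets 4.
- S2 → Brio plays Large (best of -6, 9); Alto gets 3.
- S3 → Brio plays Large (best of -4, 3); Alto gets -9.
- S4 → Brio plays Large (best of -1, 2); Alto gets -8.
- S5 → Brio plays Large (best of -3, 0); Alto gets -9.
Maximizing over 4, 3, -9, -8, -9, Alto chooses S1. Subgame-perfect outcome: (S1, Small) with payoffs (4, 7).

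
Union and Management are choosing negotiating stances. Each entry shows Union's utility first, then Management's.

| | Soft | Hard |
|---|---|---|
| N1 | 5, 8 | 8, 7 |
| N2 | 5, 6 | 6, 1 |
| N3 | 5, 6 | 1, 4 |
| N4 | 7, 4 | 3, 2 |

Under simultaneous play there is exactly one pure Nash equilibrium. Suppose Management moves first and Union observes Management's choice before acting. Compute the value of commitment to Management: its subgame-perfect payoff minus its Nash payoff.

Union best-responds to each possible Management move:
- Soft: Union compares 5, 5, 5, 7 and picks N4; Management would get 4.
- Hard: Union compares 8, 6, 1, 3 and picks N1; Management would get 7.
Among 4, 7, the best is 7 at Hard. Subgame-perfect outcome: (N1, Hard) with payoffs (8, 7).
For the simultaneous game, intersect best replies.
Union's best replies: Soft→N4; Hard→N1.
Management's best replies: N1→Soft; N2→Soft; N3→Soft; N4→Soft.
Only (N4, Soft) has each player best-responding; Nash payoffs (7, 4).
Management's commitment gain: 7 − 4 = 3.

3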